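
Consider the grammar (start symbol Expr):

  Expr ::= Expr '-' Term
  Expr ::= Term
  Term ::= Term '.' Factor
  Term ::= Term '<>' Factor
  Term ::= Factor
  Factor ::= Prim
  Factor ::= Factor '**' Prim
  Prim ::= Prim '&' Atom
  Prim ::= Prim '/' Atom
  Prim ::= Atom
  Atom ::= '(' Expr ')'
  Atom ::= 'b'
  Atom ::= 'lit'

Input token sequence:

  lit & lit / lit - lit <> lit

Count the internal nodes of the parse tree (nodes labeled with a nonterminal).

18

[Expr [Expr [Term [Factor [Prim [Prim [Prim [Atom lit]] & [Atom lit]] / [Atom lit]]]]] - [Term [Term [Factor [Prim [Atom lit]]]] <> [Factor [Prim [Atom lit]]]]]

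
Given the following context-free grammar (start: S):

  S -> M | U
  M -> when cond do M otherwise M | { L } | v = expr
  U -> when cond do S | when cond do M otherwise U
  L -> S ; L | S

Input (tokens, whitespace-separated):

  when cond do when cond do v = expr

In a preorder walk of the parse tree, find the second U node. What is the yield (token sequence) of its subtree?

[S [U when cond do [S [U when cond do [S [M v = expr]]]]]]

when cond do v = expr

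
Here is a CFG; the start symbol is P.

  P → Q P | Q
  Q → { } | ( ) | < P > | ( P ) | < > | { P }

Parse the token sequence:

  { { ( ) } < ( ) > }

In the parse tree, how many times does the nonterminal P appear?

[P [Q { [P [Q { [P [Q ( )]] }] [P [Q < [P [Q ( )]] >]]] }]]

5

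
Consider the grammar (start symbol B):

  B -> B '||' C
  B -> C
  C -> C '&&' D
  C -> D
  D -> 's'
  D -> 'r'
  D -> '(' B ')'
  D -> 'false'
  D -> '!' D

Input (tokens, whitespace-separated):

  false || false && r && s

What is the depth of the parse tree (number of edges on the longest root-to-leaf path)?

[B [B [C [D false]]] || [C [C [C [D false]] && [D r]] && [D s]]]

5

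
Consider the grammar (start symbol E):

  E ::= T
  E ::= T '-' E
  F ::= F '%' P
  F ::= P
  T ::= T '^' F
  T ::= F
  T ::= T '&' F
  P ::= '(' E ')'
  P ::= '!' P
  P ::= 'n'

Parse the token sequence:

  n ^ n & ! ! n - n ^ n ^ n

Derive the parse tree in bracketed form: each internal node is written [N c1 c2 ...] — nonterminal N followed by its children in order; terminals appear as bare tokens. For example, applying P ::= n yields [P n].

[E [T [T [T [F [P n]]] ^ [F [P n]]] & [F [P ! [P ! [P n]]]]] - [E [T [T [T [F [P n]]] ^ [F [P n]]] ^ [F [P n]]]]]

E
T - E
T & F - E
T ^ F & F - E
F ^ F & F - E
P ^ F & F - E
n ^ F & F - E
n ^ P & F - E
n ^ n & F - E
n ^ n & P - E
n ^ n & ! P - E
n ^ n & ! ! P - E
n ^ n & ! ! n - E
n ^ n & ! ! n - T
n ^ n & ! ! n - T ^ F
n ^ n & ! ! n - T ^ F ^ F
n ^ n & ! ! n - F ^ F ^ F
n ^ n & ! ! n - P ^ F ^ F
n ^ n & ! ! n - n ^ F ^ F
n ^ n & ! ! n - n ^ P ^ F
n ^ n & ! ! n - n ^ n ^ F
n ^ n & ! ! n - n ^ n ^ P
n ^ n & ! ! n - n ^ n ^ n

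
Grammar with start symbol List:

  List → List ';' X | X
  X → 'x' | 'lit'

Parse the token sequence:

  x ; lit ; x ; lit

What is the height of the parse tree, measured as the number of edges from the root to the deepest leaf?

5

[List [List [List [List [X x]] ; [X lit]] ; [X x]] ; [X lit]]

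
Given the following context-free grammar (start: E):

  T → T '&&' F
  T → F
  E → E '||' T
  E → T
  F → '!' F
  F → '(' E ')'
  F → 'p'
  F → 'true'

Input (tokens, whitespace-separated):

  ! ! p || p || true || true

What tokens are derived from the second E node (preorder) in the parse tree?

! ! p || p || true

[E [E [E [E [T [F ! [F ! [F p]]]]] || [T [F p]]] || [T [F true]]] || [T [F true]]]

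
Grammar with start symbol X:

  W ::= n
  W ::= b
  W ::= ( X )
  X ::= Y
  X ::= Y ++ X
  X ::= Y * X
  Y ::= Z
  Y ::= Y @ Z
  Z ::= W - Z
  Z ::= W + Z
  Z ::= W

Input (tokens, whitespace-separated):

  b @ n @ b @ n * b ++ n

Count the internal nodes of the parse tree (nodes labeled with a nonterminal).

[X [Y [Y [Y [Y [Z [W b]]] @ [Z [W n]]] @ [Z [W b]]] @ [Z [W n]]] * [X [Y [Z [W b]]] ++ [X [Y [Z [W n]]]]]]

21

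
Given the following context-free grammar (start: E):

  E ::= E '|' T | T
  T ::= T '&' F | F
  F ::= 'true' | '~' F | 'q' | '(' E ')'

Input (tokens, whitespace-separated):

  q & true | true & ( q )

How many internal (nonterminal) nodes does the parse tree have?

13

[E [E [T [T [F q]] & [F true]]] | [T [T [F true]] & [F ( [E [T [F q]]] )]]]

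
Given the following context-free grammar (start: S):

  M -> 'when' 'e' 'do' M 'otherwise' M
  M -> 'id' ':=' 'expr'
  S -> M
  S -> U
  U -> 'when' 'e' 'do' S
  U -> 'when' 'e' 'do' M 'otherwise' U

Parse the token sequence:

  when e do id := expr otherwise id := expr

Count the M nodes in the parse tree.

[S [M when e do [M id := expr] otherwise [M id := expr]]]

3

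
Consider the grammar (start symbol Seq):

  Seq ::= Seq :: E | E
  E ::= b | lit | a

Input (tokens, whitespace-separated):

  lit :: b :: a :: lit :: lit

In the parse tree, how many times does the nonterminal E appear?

5

[Seq [Seq [Seq [Seq [Seq [E lit]] :: [E b]] :: [E a]] :: [E lit]] :: [E lit]]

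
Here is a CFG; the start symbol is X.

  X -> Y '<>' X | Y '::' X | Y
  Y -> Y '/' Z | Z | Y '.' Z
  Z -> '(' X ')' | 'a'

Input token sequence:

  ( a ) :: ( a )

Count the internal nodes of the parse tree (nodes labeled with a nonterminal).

12

[X [Y [Z ( [X [Y [Z a]]] )]] :: [X [Y [Z ( [X [Y [Z a]]] )]]]]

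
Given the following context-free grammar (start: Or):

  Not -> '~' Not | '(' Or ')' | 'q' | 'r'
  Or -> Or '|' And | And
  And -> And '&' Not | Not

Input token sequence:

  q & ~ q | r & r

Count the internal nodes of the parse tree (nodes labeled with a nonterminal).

11

[Or [Or [And [And [Not q]] & [Not ~ [Not q]]]] | [And [And [Not r]] & [Not r]]]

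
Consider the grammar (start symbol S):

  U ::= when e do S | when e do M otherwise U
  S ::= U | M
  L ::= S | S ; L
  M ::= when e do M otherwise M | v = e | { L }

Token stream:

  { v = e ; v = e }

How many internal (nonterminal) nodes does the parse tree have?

8

[S [M { [L [S [M v = e]] ; [L [S [M v = e]]]] }]]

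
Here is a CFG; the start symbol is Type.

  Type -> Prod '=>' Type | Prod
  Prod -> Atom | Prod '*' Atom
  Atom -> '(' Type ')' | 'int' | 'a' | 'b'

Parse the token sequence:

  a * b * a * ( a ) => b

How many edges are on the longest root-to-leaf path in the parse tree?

6

[Type [Prod [Prod [Prod [Prod [Atom a]] * [Atom b]] * [Atom a]] * [Atom ( [Type [Prod [Atom a]]] )]] => [Type [Prod [Atom b]]]]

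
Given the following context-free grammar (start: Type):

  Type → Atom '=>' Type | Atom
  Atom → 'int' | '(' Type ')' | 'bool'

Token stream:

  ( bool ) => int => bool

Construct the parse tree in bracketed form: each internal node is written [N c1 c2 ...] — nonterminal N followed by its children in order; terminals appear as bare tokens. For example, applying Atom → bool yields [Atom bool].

Type
Atom => Type
( Type ) => Type
( Atom ) => Type
( bool ) => Type
( bool ) => Atom => Type
( bool ) => int => Type
( bool ) => int => Atom
( bool ) => int => bool

[Type [Atom ( [Type [Atom bool]] )] => [Type [Atom int] => [Type [Atom bool]]]]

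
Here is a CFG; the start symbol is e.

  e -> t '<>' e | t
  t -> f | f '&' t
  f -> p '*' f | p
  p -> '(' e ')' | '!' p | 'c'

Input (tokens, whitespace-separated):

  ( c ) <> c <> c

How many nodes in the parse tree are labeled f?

[e [t [f [p ( [e [t [f [p c]]]] )]]] <> [e [t [f [p c]]] <> [e [t [f [p c]]]]]]

4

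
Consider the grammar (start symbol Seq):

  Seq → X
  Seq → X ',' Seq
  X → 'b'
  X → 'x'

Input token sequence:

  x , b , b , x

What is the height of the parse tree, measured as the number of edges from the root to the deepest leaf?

[Seq [X x] , [Seq [X b] , [Seq [X b] , [Seq [X x]]]]]

5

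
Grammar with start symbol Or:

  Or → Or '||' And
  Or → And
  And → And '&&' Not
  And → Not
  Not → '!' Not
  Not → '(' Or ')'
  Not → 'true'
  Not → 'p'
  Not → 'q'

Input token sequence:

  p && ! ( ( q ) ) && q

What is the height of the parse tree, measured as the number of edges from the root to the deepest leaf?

[Or [And [And [And [Not p]] && [Not ! [Not ( [Or [And [Not ( [Or [And [Not q]]] )]]] )]]] && [Not q]]]

11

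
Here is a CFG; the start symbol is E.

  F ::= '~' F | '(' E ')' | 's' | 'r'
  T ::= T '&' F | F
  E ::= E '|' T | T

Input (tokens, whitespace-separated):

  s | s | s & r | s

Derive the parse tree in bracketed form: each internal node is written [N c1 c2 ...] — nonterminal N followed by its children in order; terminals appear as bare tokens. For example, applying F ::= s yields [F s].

E
E | T
E | T | T
E | T | T | T
T | T | T | T
F | T | T | T
s | T | T | T
s | F | T | T
s | s | T | T
s | s | T & F | T
s | s | F & F | T
s | s | s & F | T
s | s | s & r | T
s | s | s & r | F
s | s | s & r | s

[E [E [E [E [T [F s]]] | [T [F s]]] | [T [T [F s]] & [F r]]] | [T [F s]]]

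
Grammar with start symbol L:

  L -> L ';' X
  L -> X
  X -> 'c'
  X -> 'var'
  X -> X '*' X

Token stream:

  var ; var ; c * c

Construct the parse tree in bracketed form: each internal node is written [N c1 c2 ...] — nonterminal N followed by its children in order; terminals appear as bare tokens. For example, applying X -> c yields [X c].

[L [L [L [X var]] ; [X var]] ; [X [X c] * [X c]]]

L
L ; X
L ; X ; X
X ; X ; X
var ; X ; X
var ; var ; X
var ; var ; X * X
var ; var ; c * X
var ; var ; c * c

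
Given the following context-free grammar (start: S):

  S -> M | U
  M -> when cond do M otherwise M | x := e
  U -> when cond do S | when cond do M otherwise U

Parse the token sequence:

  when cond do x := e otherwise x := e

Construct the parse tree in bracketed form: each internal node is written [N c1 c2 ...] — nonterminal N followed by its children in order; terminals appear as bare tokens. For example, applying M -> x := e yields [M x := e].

S
M
when cond do M otherwise M
when cond do x := e otherwise M
when cond do x := e otherwise x := e

[S [M when cond do [M x := e] otherwise [M x := e]]]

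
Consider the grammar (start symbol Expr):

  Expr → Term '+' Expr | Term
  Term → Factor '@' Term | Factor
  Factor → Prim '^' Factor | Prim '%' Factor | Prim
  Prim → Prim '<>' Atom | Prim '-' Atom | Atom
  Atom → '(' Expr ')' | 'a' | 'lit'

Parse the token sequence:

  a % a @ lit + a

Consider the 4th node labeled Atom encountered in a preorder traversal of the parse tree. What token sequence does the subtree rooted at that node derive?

a

[Expr [Term [Factor [Prim [Atom a]] % [Factor [Prim [Atom a]]]] @ [Term [Factor [Prim [Atom lit]]]]] + [Expr [Term [Factor [Prim [Atom a]]]]]]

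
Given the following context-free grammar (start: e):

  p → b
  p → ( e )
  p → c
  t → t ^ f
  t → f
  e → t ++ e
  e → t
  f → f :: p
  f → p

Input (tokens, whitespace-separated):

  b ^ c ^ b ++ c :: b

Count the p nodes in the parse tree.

5

[e [t [t [t [f [p b]]] ^ [f [p c]]] ^ [f [p b]]] ++ [e [t [f [f [p c]] :: [p b]]]]]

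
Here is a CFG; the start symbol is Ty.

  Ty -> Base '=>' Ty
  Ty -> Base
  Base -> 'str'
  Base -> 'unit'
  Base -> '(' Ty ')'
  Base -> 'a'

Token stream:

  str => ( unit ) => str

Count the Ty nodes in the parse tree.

[Ty [Base str] => [Ty [Base ( [Ty [Base unit]] )] => [Ty [Base str]]]]

4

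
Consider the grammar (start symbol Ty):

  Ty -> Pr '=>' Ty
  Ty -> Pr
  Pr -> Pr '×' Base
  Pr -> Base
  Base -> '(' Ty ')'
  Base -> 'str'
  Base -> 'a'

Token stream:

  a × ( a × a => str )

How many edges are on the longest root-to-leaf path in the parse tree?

7

[Ty [Pr [Pr [Base a]] × [Base ( [Ty [Pr [Pr [Base a]] × [Base a]] => [Ty [Pr [Base str]]]] )]]]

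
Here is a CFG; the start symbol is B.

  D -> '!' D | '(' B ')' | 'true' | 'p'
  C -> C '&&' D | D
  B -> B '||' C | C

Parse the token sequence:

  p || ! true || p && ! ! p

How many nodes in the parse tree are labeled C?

4

[B [B [B [C [D p]]] || [C [D ! [D true]]]] || [C [C [D p]] && [D ! [D ! [D p]]]]]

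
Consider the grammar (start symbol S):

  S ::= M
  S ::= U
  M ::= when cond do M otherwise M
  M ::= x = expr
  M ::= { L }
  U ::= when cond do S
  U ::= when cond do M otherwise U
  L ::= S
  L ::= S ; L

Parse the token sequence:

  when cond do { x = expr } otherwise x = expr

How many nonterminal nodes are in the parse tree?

7

[S [M when cond do [M { [L [S [M x = expr]]] }] otherwise [M x = expr]]]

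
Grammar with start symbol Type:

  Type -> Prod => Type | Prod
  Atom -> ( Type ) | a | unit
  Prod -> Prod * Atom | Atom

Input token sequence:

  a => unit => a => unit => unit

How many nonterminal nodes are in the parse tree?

[Type [Prod [Atom a]] => [Type [Prod [Atom unit]] => [Type [Prod [Atom a]] => [Type [Prod [Atom unit]] => [Type [Prod [Atom unit]]]]]]]

15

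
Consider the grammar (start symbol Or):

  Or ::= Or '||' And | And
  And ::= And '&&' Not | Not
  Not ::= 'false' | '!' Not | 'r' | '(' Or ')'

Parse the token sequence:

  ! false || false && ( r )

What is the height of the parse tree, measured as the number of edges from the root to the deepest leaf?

6

[Or [Or [And [Not ! [Not false]]]] || [And [And [Not false]] && [Not ( [Or [And [Not r]]] )]]]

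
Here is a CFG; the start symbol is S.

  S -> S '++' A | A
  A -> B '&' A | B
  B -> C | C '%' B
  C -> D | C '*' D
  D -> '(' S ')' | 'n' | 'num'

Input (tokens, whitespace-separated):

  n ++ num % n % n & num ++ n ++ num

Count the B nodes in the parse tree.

7

[S [S [S [S [A [B [C [D n]]]]] ++ [A [B [C [D num]] % [B [C [D n]] % [B [C [D n]]]]] & [A [B [C [D num]]]]]] ++ [A [B [C [D n]]]]] ++ [A [B [C [D num]]]]]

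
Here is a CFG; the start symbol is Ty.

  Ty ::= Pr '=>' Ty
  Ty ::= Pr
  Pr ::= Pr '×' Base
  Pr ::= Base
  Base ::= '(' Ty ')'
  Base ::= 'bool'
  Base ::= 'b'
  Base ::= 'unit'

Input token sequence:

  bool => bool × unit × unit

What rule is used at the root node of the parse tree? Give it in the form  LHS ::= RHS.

Ty ::= Pr '=>' Ty

[Ty [Pr [Base bool]] => [Ty [Pr [Pr [Pr [Base bool]] × [Base unit]] × [Base unit]]]]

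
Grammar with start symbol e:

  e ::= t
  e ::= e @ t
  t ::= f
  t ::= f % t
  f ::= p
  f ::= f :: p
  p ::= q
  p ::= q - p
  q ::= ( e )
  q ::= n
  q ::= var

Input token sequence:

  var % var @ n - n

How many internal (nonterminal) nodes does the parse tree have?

[e [e [t [f [p [q var]]] % [t [f [p [q var]]]]]] @ [t [f [p [q n] - [p [q n]]]]]]

16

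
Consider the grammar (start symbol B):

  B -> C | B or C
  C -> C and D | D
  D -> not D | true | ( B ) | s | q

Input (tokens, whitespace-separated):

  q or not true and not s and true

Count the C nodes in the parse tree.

4

[B [B [C [D q]]] or [C [C [C [D not [D true]]] and [D not [D s]]] and [D true]]]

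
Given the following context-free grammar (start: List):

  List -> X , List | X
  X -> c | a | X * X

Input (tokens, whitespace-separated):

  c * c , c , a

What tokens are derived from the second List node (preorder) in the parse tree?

c , a

[List [X [X c] * [X c]] , [List [X c] , [List [X a]]]]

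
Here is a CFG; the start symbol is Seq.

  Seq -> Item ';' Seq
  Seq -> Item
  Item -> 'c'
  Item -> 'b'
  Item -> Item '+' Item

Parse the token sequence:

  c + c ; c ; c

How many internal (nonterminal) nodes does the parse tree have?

8

[Seq [Item [Item c] + [Item c]] ; [Seq [Item c] ; [Seq [Item c]]]]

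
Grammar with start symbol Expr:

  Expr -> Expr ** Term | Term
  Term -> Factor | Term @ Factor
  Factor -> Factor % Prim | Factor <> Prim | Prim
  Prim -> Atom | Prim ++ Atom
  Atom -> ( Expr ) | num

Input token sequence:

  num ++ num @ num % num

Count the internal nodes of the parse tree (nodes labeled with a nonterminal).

[Expr [Term [Term [Factor [Prim [Prim [Atom num]] ++ [Atom num]]]] @ [Factor [Factor [Prim [Atom num]]] % [Prim [Atom num]]]]]

14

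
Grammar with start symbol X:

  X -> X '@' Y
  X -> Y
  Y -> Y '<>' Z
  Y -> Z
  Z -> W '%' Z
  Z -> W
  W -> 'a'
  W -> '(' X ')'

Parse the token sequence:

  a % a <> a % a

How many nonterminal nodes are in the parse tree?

11

[X [Y [Y [Z [W a] % [Z [W a]]]] <> [Z [W a] % [Z [W a]]]]]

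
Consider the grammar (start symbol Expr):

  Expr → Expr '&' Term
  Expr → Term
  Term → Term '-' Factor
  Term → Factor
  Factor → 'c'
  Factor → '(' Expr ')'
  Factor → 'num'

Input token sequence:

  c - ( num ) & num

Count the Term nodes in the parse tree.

4

[Expr [Expr [Term [Term [Factor c]] - [Factor ( [Expr [Term [Factor num]]] )]]] & [Term [Factor num]]]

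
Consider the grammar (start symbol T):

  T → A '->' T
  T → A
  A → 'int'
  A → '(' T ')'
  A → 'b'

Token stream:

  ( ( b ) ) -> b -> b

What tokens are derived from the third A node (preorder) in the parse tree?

b

[T [A ( [T [A ( [T [A b]] )]] )] -> [T [A b] -> [T [A b]]]]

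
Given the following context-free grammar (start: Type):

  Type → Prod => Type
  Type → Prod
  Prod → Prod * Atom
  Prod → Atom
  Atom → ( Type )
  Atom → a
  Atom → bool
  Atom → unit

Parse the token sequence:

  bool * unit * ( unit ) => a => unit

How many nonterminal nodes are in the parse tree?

16

[Type [Prod [Prod [Prod [Atom bool]] * [Atom unit]] * [Atom ( [Type [Prod [Atom unit]]] )]] => [Type [Prod [Atom a]] => [Type [Prod [Atom unit]]]]]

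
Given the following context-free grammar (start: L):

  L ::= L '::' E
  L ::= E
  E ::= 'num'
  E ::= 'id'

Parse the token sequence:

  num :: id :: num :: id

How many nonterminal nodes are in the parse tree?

[L [L [L [L [E num]] :: [E id]] :: [E num]] :: [E id]]

8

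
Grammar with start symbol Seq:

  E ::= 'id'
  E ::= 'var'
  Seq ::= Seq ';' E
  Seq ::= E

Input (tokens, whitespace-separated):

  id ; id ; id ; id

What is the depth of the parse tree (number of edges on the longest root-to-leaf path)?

[Seq [Seq [Seq [Seq [E id]] ; [E id]] ; [E id]] ; [E id]]

5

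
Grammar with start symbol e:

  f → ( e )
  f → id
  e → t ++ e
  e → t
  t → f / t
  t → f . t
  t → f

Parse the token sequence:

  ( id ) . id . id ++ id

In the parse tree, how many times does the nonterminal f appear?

[e [t [f ( [e [t [f id]]] )] . [t [f id] . [t [f id]]]] ++ [e [t [f id]]]]

5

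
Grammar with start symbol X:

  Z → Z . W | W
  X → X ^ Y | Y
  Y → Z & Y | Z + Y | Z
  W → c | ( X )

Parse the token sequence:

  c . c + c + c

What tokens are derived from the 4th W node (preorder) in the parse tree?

[X [Y [Z [Z [W c]] . [W c]] + [Y [Z [W c]] + [Y [Z [W c]]]]]]

c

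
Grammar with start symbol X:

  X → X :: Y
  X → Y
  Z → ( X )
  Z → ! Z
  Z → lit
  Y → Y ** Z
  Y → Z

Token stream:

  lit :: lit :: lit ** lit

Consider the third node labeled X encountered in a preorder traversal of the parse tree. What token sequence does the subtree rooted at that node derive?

lit

[X [X [X [Y [Z lit]]] :: [Y [Z lit]]] :: [Y [Y [Z lit]] ** [Z lit]]]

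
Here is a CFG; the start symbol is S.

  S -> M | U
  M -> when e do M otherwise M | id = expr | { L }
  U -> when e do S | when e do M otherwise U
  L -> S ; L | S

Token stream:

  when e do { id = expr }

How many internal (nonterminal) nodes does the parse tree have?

7

[S [U when e do [S [M { [L [S [M id = expr]]] }]]]]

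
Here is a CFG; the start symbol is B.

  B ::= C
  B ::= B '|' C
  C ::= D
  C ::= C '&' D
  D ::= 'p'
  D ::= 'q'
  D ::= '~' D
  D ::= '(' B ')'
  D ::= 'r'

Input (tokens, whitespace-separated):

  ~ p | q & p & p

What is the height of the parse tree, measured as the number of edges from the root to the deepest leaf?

[B [B [C [D ~ [D p]]]] | [C [C [C [D q]] & [D p]] & [D p]]]

5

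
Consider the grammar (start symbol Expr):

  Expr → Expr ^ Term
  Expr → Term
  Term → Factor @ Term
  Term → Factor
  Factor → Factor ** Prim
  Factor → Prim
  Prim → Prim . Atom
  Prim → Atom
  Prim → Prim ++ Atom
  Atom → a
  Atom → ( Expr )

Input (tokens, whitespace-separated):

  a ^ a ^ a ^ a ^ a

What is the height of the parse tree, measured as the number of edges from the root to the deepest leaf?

9

[Expr [Expr [Expr [Expr [Expr [Term [Factor [Prim [Atom a]]]]] ^ [Term [Factor [Prim [Atom a]]]]] ^ [Term [Factor [Prim [Atom a]]]]] ^ [Term [Factor [Prim [Atom a]]]]] ^ [Term [Factor [Prim [Atom a]]]]]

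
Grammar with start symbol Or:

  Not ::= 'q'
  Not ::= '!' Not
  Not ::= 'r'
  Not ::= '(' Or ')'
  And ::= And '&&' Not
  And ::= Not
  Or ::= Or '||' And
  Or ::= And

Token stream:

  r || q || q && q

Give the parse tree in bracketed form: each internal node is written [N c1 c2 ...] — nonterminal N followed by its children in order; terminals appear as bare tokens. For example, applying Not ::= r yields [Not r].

Or
Or || And
Or || And || And
And || And || And
Not || And || And
r || And || And
r || Not || And
r || q || And
r || q || And && Not
r || q || Not && Not
r || q || q && Not
r || q || q && q

[Or [Or [Or [And [Not r]]] || [And [Not q]]] || [And [And [Not q]] && [Not q]]]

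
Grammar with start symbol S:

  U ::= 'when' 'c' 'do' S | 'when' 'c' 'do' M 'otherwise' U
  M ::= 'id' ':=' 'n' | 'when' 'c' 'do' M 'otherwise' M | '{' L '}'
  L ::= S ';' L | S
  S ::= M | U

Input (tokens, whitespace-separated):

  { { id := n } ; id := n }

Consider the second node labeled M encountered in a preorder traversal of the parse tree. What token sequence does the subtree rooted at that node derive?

{ id := n }

[S [M { [L [S [M { [L [S [M id := n]]] }]] ; [L [S [M id := n]]]] }]]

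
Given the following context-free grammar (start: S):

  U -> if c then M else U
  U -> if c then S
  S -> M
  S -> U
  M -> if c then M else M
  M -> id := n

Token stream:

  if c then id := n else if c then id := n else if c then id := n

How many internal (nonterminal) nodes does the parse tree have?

8

[S [U if c then [M id := n] else [U if c then [M id := n] else [U if c then [S [M id := n]]]]]]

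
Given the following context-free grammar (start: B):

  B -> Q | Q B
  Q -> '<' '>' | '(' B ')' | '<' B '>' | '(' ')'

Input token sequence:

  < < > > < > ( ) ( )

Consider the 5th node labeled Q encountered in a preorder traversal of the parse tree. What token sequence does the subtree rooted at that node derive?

[B [Q < [B [Q < >]] >] [B [Q < >] [B [Q ( )] [B [Q ( )]]]]]

( )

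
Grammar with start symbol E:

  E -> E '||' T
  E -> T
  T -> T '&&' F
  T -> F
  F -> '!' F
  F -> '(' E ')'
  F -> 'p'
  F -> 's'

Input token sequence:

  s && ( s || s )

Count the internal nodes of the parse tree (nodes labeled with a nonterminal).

11

[E [T [T [F s]] && [F ( [E [E [T [F s]]] || [T [F s]]] )]]]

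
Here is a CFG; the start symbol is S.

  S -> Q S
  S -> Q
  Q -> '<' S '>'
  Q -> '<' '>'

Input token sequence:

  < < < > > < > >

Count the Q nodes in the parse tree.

[S [Q < [S [Q < [S [Q < >]] >] [S [Q < >]]] >]]

4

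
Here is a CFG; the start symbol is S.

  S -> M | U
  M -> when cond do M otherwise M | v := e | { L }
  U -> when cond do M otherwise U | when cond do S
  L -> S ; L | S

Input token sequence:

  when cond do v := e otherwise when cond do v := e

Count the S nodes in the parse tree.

[S [U when cond do [M v := e] otherwise [U when cond do [S [M v := e]]]]]

2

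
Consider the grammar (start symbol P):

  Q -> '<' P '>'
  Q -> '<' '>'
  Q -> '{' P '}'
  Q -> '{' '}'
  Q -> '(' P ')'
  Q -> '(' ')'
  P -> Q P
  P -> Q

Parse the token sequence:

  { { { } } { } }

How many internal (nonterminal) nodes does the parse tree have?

[P [Q { [P [Q { [P [Q { }]] }] [P [Q { }]]] }]]

8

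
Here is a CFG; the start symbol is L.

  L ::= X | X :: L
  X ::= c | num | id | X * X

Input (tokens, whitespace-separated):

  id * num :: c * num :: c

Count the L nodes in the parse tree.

[L [X [X id] * [X num]] :: [L [X [X c] * [X num]] :: [L [X c]]]]

3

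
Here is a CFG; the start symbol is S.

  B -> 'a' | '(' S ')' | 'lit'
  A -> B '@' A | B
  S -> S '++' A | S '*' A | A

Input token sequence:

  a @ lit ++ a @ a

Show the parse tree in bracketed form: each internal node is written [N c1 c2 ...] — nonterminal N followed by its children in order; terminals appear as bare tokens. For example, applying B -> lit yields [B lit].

S
S ++ A
A ++ A
B @ A ++ A
a @ A ++ A
a @ B ++ A
a @ lit ++ A
a @ lit ++ B @ A
a @ lit ++ a @ A
a @ lit ++ a @ B
a @ lit ++ a @ a

[S [S [A [B a] @ [A [B lit]]]] ++ [A [B a] @ [A [B a]]]]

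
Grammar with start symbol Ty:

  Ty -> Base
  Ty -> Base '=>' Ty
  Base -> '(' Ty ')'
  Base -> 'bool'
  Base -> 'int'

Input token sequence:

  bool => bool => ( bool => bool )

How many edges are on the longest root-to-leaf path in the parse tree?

7

[Ty [Base bool] => [Ty [Base bool] => [Ty [Base ( [Ty [Base bool] => [Ty [Base bool]]] )]]]]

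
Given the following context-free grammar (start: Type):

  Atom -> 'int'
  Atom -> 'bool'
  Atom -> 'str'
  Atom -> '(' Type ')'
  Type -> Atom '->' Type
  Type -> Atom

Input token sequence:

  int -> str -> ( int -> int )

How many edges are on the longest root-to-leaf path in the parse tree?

[Type [Atom int] -> [Type [Atom str] -> [Type [Atom ( [Type [Atom int] -> [Type [Atom int]]] )]]]]

7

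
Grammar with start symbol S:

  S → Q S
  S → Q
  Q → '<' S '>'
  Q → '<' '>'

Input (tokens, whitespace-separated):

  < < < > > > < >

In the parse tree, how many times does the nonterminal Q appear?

4

[S [Q < [S [Q < [S [Q < >]] >]] >] [S [Q < >]]]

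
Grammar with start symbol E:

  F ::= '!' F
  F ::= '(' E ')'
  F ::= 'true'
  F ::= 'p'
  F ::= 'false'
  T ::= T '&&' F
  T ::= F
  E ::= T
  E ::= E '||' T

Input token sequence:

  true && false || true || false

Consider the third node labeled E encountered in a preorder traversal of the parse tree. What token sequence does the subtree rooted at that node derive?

[E [E [E [T [T [F true]] && [F false]]] || [T [F true]]] || [T [F false]]]

true && false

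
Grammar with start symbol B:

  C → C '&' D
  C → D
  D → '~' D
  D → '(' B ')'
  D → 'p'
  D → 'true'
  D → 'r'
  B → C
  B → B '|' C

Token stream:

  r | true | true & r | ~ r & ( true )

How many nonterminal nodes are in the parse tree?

20

[B [B [B [B [C [D r]]] | [C [D true]]] | [C [C [D true]] & [D r]]] | [C [C [D ~ [D r]]] & [D ( [B [C [D true]]] )]]]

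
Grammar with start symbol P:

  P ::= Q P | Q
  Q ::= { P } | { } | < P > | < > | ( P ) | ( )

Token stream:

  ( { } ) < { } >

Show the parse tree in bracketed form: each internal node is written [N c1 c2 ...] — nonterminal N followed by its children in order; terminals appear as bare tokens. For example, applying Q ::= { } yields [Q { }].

P
Q P
( P ) P
( Q ) P
( { } ) P
( { } ) Q
( { } ) < P >
( { } ) < Q >
( { } ) < { } >

[P [Q ( [P [Q { }]] )] [P [Q < [P [Q { }]] >]]]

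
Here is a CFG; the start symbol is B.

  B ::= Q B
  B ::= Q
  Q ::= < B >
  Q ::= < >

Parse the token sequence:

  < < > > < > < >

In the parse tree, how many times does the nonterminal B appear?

[B [Q < [B [Q < >]] >] [B [Q < >] [B [Q < >]]]]

4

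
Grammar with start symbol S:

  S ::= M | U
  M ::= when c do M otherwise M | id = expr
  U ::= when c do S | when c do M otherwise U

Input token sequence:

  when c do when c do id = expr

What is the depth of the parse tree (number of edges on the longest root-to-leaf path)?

6

[S [U when c do [S [U when c do [S [M id = expr]]]]]]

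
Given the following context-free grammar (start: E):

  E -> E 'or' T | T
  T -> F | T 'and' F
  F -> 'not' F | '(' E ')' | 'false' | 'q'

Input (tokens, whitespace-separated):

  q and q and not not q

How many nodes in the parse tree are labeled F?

[E [T [T [T [F q]] and [F q]] and [F not [F not [F q]]]]]

5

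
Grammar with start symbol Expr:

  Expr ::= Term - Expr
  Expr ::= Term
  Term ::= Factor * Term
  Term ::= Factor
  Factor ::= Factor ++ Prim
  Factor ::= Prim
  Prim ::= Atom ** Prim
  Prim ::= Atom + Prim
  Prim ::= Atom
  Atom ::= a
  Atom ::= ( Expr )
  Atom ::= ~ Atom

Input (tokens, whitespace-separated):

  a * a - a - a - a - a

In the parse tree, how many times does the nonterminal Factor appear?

6

[Expr [Term [Factor [Prim [Atom a]]] * [Term [Factor [Prim [Atom a]]]]] - [Expr [Term [Factor [Prim [Atom a]]]] - [Expr [Term [Factor [Prim [Atom a]]]] - [Expr [Term [Factor [Prim [Atom a]]]] - [Expr [Term [Factor [Prim [Atom a]]]]]]]]]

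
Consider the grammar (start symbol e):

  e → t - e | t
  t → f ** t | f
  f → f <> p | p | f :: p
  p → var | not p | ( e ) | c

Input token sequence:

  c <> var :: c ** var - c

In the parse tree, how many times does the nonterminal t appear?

3

[e [t [f [f [f [p c]] <> [p var]] :: [p c]] ** [t [f [p var]]]] - [e [t [f [p c]]]]]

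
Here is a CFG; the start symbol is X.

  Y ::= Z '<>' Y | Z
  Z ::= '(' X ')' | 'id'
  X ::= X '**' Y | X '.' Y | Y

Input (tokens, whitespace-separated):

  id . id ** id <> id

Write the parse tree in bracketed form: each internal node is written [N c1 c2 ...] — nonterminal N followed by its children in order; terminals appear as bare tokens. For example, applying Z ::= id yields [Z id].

X
X ** Y
X . Y ** Y
Y . Y ** Y
Z . Y ** Y
id . Y ** Y
id . Z ** Y
id . id ** Y
id . id ** Z <> Y
id . id ** id <> Y
id . id ** id <> Z
id . id ** id <> id

[X [X [X [Y [Z id]]] . [Y [Z id]]] ** [Y [Z id] <> [Y [Z id]]]]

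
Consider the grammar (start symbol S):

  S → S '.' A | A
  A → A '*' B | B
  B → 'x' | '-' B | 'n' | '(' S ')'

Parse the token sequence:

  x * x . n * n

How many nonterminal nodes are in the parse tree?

10

[S [S [A [A [B x]] * [B x]]] . [A [A [B n]] * [B n]]]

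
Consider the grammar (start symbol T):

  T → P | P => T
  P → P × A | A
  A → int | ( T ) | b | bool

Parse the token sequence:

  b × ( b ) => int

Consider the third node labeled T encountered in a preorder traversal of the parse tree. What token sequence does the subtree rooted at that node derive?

[T [P [P [A b]] × [A ( [T [P [A b]]] )]] => [T [P [A int]]]]

int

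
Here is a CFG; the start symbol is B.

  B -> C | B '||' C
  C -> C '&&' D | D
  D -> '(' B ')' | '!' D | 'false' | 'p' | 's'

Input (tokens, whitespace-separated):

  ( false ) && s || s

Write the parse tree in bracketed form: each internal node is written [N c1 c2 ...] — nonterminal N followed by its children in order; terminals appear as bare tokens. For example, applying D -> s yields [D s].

B
B || C
C || C
C && D || C
D && D || C
( B ) && D || C
( C ) && D || C
( D ) && D || C
( false ) && D || C
( false ) && s || C
( false ) && s || D
( false ) && s || s

[B [B [C [C [D ( [B [C [D false]]] )]] && [D s]]] || [C [D s]]]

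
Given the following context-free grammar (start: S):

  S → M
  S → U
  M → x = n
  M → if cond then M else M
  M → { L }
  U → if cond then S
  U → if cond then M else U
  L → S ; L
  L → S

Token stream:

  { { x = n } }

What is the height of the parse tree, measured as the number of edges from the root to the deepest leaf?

8

[S [M { [L [S [M { [L [S [M x = n]]] }]]] }]]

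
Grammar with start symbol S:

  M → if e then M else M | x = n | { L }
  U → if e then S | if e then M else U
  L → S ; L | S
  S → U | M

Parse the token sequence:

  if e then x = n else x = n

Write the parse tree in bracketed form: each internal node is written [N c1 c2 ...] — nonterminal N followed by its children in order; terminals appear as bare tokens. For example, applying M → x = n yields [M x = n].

S
M
if e then M else M
if e then x = n else M
if e then x = n else x = n

[S [M if e then [M x = n] else [M x = n]]]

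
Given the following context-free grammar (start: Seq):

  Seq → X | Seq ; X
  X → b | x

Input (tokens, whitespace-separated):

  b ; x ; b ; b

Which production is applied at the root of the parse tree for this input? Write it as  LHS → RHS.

[Seq [Seq [Seq [Seq [X b]] ; [X x]] ; [X b]] ; [X b]]

Seq → Seq ; X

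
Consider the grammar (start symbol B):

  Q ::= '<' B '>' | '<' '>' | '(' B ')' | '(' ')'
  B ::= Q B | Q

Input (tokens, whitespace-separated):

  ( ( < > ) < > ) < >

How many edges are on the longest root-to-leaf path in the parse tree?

6

[B [Q ( [B [Q ( [B [Q < >]] )] [B [Q < >]]] )] [B [Q < >]]]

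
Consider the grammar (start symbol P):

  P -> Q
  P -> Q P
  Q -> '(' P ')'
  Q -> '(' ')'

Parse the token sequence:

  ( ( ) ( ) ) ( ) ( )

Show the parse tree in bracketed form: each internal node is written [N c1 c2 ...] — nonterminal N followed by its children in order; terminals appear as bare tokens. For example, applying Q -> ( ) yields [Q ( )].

P
Q P
( P ) P
( Q P ) P
( ( ) P ) P
( ( ) Q ) P
( ( ) ( ) ) P
( ( ) ( ) ) Q P
( ( ) ( ) ) ( ) P
( ( ) ( ) ) ( ) Q
( ( ) ( ) ) ( ) ( )

[P [Q ( [P [Q ( )] [P [Q ( )]]] )] [P [Q ( )] [P [Q ( )]]]]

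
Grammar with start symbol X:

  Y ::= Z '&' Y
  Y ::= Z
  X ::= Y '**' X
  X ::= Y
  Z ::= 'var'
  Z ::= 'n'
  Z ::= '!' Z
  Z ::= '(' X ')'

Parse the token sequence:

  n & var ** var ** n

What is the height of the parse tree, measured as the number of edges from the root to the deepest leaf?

[X [Y [Z n] & [Y [Z var]]] ** [X [Y [Z var]] ** [X [Y [Z n]]]]]

5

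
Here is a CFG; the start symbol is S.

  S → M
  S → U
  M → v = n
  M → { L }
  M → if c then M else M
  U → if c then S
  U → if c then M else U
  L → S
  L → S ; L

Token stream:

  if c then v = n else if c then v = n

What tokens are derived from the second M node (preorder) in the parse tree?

[S [U if c then [M v = n] else [U if c then [S [M v = n]]]]]

v = n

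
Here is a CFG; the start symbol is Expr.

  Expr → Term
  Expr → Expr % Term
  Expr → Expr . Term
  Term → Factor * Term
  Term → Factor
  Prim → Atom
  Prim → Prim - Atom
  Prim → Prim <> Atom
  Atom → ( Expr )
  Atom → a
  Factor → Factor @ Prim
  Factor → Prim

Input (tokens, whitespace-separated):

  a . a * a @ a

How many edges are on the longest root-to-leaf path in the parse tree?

[Expr [Expr [Term [Factor [Prim [Atom a]]]]] . [Term [Factor [Prim [Atom a]]] * [Term [Factor [Factor [Prim [Atom a]]] @ [Prim [Atom a]]]]]]

7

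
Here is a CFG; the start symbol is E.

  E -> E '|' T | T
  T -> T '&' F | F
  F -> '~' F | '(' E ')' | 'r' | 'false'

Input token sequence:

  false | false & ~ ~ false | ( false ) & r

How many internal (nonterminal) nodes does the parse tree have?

18

[E [E [E [T [F false]]] | [T [T [F false]] & [F ~ [F ~ [F false]]]]] | [T [T [F ( [E [T [F false]]] )]] & [F r]]]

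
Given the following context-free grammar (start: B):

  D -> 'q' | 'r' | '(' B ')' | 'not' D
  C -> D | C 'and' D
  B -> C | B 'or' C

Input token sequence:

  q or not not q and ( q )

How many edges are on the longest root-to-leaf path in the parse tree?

6

[B [B [C [D q]]] or [C [C [D not [D not [D q]]]] and [D ( [B [C [D q]]] )]]]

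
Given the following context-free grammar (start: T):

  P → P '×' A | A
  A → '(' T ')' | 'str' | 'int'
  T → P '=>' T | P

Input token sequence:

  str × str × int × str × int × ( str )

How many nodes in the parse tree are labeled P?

[T [P [P [P [P [P [P [A str]] × [A str]] × [A int]] × [A str]] × [A int]] × [A ( [T [P [A str]]] )]]]

7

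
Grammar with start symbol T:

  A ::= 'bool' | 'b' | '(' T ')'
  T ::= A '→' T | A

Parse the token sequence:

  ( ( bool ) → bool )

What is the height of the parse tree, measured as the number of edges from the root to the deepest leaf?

[T [A ( [T [A ( [T [A bool]] )] → [T [A bool]]] )]]

6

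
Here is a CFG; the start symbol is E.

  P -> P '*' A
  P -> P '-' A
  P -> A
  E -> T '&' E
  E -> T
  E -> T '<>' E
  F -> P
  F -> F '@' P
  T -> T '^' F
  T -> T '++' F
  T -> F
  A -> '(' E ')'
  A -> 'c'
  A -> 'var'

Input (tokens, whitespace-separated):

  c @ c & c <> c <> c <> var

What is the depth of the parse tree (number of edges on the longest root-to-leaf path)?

[E [T [F [F [P [A c]]] @ [P [A c]]]] & [E [T [F [P [A c]]]] <> [E [T [F [P [A c]]]] <> [E [T [F [P [A c]]]] <> [E [T [F [P [A var]]]]]]]]]

9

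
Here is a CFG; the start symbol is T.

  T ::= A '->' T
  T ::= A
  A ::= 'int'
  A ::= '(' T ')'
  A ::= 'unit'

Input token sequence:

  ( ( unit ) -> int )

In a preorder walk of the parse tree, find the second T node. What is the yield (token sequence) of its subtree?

[T [A ( [T [A ( [T [A unit]] )] -> [T [A int]]] )]]

( unit ) -> int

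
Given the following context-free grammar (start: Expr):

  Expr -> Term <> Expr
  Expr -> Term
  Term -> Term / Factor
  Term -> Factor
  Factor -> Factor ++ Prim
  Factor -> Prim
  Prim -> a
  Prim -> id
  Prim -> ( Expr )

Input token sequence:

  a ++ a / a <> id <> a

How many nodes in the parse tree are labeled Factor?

5

[Expr [Term [Term [Factor [Factor [Prim a]] ++ [Prim a]]] / [Factor [Prim a]]] <> [Expr [Term [Factor [Prim id]]] <> [Expr [Term [Factor [Prim a]]]]]]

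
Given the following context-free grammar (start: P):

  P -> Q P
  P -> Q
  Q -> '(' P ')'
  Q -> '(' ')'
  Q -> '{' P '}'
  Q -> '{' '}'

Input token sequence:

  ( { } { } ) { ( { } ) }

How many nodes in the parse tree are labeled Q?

[P [Q ( [P [Q { }] [P [Q { }]]] )] [P [Q { [P [Q ( [P [Q { }]] )]] }]]]

6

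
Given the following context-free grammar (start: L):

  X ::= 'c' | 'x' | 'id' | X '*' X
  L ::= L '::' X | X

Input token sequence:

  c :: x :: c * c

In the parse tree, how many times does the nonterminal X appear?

[L [L [L [X c]] :: [X x]] :: [X [X c] * [X c]]]

5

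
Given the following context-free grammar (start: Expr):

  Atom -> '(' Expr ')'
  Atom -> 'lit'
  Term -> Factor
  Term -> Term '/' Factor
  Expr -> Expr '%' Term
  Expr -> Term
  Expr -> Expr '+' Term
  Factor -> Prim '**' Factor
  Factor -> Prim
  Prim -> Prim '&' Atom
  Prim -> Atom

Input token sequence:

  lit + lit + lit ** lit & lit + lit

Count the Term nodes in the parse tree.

4

[Expr [Expr [Expr [Expr [Term [Factor [Prim [Atom lit]]]]] + [Term [Factor [Prim [Atom lit]]]]] + [Term [Factor [Prim [Atom lit]] ** [Factor [Prim [Prim [Atom lit]] & [Atom lit]]]]]] + [Term [Factor [Prim [Atom lit]]]]]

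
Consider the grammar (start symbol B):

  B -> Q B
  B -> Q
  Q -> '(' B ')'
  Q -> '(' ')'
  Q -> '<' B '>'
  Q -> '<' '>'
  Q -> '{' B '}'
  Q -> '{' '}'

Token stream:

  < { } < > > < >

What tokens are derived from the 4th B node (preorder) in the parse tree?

[B [Q < [B [Q { }] [B [Q < >]]] >] [B [Q < >]]]

< >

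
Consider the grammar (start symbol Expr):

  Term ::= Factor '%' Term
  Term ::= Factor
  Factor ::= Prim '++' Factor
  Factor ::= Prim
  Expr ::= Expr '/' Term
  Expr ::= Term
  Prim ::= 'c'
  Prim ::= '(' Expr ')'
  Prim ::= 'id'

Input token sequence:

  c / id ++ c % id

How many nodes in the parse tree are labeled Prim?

[Expr [Expr [Term [Factor [Prim c]]]] / [Term [Factor [Prim id] ++ [Factor [Prim c]]] % [Term [Factor [Prim id]]]]]

4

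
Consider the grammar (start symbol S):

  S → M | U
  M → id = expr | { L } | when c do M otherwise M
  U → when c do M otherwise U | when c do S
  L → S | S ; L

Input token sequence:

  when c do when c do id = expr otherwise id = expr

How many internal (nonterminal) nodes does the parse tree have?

[S [U when c do [S [M when c do [M id = expr] otherwise [M id = expr]]]]]

6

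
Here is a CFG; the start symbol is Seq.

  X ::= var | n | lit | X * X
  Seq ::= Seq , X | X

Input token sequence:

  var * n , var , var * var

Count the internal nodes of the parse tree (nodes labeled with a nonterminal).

[Seq [Seq [Seq [X [X var] * [X n]]] , [X var]] , [X [X var] * [X var]]]

10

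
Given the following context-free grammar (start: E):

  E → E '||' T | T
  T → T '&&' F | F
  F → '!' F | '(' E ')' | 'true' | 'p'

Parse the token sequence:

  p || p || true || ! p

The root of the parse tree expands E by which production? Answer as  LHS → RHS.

[E [E [E [E [T [F p]]] || [T [F p]]] || [T [F true]]] || [T [F ! [F p]]]]

E → E '||' T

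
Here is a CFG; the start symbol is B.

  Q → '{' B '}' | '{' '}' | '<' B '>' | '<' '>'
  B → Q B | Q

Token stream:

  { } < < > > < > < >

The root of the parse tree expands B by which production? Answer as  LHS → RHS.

[B [Q { }] [B [Q < [B [Q < >]] >] [B [Q < >] [B [Q < >]]]]]

B → Q B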